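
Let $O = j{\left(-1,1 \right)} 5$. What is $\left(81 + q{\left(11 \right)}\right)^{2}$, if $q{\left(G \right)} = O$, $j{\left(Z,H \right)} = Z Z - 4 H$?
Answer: $4356$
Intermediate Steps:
$j{\left(Z,H \right)} = Z^{2} - 4 H$
$O = -15$ ($O = \left(\left(-1\right)^{2} - 4\right) 5 = \left(1 - 4\right) 5 = \left(-3\right) 5 = -15$)
$q{\left(G \right)} = -15$
$\left(81 + q{\left(11 \right)}\right)^{2} = \left(81 - 15\right)^{2} = 66^{2} = 4356$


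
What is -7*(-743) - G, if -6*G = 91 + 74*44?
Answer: 34553/6 ≈ 5758.8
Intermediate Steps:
G = -3347/6 (G = -(91 + 74*44)/6 = -(91 + 3256)/6 = -⅙*3347 = -3347/6 ≈ -557.83)
-7*(-743) - G = -7*(-743) - 1*(-3347/6) = 5201 + 3347/6 = 34553/6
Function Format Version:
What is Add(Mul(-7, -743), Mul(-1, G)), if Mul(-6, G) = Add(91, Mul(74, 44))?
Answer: Rational(34553, 6) ≈ 5758.8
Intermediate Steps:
G = Rational(-3347, 6) (G = Mul(Rational(-1, 6), Add(91, Mul(74, 44))) = Mul(Rational(-1, 6), Add(91, 3256)) = Mul(Rational(-1, 6), 3347) = Rational(-3347, 6) ≈ -557.83)
Add(Mul(-7, -743), Mul(-1, G)) = Add(Mul(-7, -743), Mul(-1, Rational(-3347, 6))) = Add(5201, Rational(3347, 6)) = Rational(34553, 6)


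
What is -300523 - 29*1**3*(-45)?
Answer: -299218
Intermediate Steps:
-300523 - 29*1**3*(-45) = -300523 - 29*1*(-45) = -300523 - 29*(-45) = -300523 + 1305 = -299218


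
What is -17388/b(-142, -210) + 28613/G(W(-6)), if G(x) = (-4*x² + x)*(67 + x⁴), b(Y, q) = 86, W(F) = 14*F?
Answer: -12253116184334015/60603174128532 ≈ -202.19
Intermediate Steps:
G(x) = (67 + x⁴)*(x - 4*x²) (G(x) = (x - 4*x²)*(67 + x⁴) = (67 + x⁴)*(x - 4*x²))
-17388/b(-142, -210) + 28613/G(W(-6)) = -17388/86 + 28613/(((14*(-6))*(67 + (14*(-6))⁴ - 3752*(-6) - 4*(14*(-6))⁵))) = -17388*1/86 + 28613/((-84*(67 + (-84)⁴ - 268*(-84) - 4*(-84)⁵))) = -8694/43 + 28613/((-84*(67 + 49787136 + 22512 - 4*(-4182119424)))) = -8694/43 + 28613/((-84*(67 + 49787136 + 22512 + 16728477696))) = -8694/43 + 28613/((-84*16778287411)) = -8694/43 + 28613/(-1409376142524) = -8694/43 + 28613*(-1/1409376142524) = -8694/43 - 28613/1409376142524 = -12253116184334015/60603174128532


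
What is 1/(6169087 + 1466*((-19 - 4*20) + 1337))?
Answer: 1/7983995 ≈ 1.2525e-7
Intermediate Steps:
1/(6169087 + 1466*((-19 - 4*20) + 1337)) = 1/(6169087 + 1466*((-19 - 80) + 1337)) = 1/(6169087 + 1466*(-99 + 1337)) = 1/(6169087 + 1466*1238) = 1/(6169087 + 1814908) = 1/7983995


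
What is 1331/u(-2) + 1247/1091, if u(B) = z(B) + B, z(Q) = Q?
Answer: -1447133/4364 ≈ -331.61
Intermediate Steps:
u(B) = 2*B (u(B) = B + B = 2*B)
1331/u(-2) + 1247/1091 = 1331/((2*(-2))) + 1247/1091 = 1331/(-4) + 1247*(1/1091) = 1331*(-¼) + 1247/1091 = -1331/4 + 1247/1091 = -1447133/4364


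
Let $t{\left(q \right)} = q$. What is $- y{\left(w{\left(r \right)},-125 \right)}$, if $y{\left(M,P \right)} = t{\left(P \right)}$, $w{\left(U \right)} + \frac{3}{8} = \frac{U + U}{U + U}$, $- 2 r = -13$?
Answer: $125$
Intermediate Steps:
$r = \frac{13}{2}$ ($r = \left(- \frac{1}{2}\right) \left(-13\right) = \frac{13}{2} \approx 6.5$)
$w{\left(U \right)} = \frac{5}{8}$ ($w{\left(U \right)} = - \frac{3}{8} + \frac{U + U}{U + U} = - \frac{3}{8} + \frac{2 U}{2 U} = - \frac{3}{8} + 2 U \frac{1}{2 U} = - \frac{3}{8} + 1 = \frac{5}{8}$)
$y{\left(M,P \right)} = P$
$- y{\left(w{\left(r \right)},-125 \right)} = \left(-1\right) \left(-125\right) = 125$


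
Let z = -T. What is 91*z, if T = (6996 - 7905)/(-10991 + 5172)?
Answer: -82719/5819 ≈ -14.215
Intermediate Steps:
T = 909/5819 (T = -909/(-5819) = -909*(-1/5819) = 909/5819 ≈ 0.15621)
z = -909/5819 (z = -1*909/5819 = -909/5819 ≈ -0.15621)
91*z = 91*(-909/5819) = -82719/5819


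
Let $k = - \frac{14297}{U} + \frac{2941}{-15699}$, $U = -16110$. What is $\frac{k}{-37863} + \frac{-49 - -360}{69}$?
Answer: $\frac{330901433995817}{73415731881870} \approx 4.5072$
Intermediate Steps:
$k = \frac{59023031}{84303630}$ ($k = - \frac{14297}{-16110} + \frac{2941}{-15699} = \left(-14297\right) \left(- \frac{1}{16110}\right) + 2941 \left(- \frac{1}{15699}\right) = \frac{14297}{16110} - \frac{2941}{15699} = \frac{59023031}{84303630} \approx 0.70012$)
$\frac{k}{-37863} + \frac{-49 - -360}{69} = \frac{59023031}{84303630 \left(-37863\right)} + \frac{-49 - -360}{69} = \frac{59023031}{84303630} \left(- \frac{1}{37863}\right) + \left(-49 + 360\right) \frac{1}{69} = - \frac{59023031}{3191988342690} + 311 \cdot \frac{1}{69} = - \frac{59023031}{3191988342690} + \frac{311}{69} = \frac{330901433995817}{73415731881870}$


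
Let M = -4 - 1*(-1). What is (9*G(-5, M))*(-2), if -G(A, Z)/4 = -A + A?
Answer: 0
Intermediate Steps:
M = -3 (M = -4 + 1 = -3)
G(A, Z) = 0 (G(A, Z) = -4*(-A + A) = -4*0 = 0)
(9*G(-5, M))*(-2) = (9*0)*(-2) = 0*(-2) = 0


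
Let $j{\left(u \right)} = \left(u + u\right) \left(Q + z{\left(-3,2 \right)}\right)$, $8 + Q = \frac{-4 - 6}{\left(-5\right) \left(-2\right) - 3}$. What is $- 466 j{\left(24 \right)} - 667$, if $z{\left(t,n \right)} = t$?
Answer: $\frac{1941347}{7} \approx 2.7734 \cdot 10^{5}$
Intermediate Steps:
$Q = - \frac{66}{7}$ ($Q = -8 + \frac{-4 - 6}{\left(-5\right) \left(-2\right) - 3} = -8 - \frac{10}{10 - 3} = -8 - \frac{10}{7} = - \frac{66}{7} \approx -9.4286$)
$j{\left(u \right)} = - \frac{174 u}{7}$ ($j{\left(u \right)} = \left(u + u\right) \left(- \frac{66}{7} - 3\right) = 2 u \left(- \frac{87}{7}\right) = - \frac{174 u}{7}$)
$- 466 j{\left(24 \right)} - 667 = - 466 \left(\left(- \frac{174}{7}\right) 24\right) - 667 = \left(-466\right) \left(- \frac{4176}{7}\right) - 667 = \frac{1946016}{7} - 667 = \frac{1941347}{7}$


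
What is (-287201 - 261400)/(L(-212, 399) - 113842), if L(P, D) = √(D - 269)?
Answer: 10408972507/2160000139 + 182867*√130/4320000278 ≈ 4.8195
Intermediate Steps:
L(P, D) = √(-269 + D)
(-287201 - 261400)/(L(-212, 399) - 113842) = (-287201 - 261400)/(√(-269 + 399) - 113842) = -548601/(√130 - 113842) = -548601/(-113842 + √130)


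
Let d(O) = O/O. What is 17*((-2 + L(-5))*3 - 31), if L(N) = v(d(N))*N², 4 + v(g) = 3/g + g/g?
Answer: -629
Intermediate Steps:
d(O) = 1
v(g) = -3 + 3/g (v(g) = -4 + (3/g + g/g) = -4 + (3/g + 1) = -4 + (1 + 3/g) = -3 + 3/g)
L(N) = 0 (L(N) = (-3 + 3/1)*N² = (-3 + 3*1)*N² = (-3 + 3)*N² = 0*N² = 0)
17*((-2 + L(-5))*3 - 31) = 17*((-2 + 0)*3 - 31) = 17*(-2*3 - 31) = 17*(-6 - 31) = 17*(-37) = -629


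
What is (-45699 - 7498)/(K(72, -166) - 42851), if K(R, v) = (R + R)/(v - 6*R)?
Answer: 15905903/12812521 ≈ 1.2414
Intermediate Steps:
K(R, v) = 2*R/(v - 6*R) (K(R, v) = (2*R)/(v - 6*R) = 2*R/(v - 6*R))
(-45699 - 7498)/(K(72, -166) - 42851) = (-45699 - 7498)/(2*72/(-166 - 6*72) - 42851) = -53197/(2*72/(-166 - 432) - 42851) = -53197/(2*72/(-598) - 42851) = -53197/(2*72*(-1/598) - 42851) = -53197/(-72/299 - 42851) = -53197/(-12812521/299) = -53197*(-299/12812521) = 15905903/12812521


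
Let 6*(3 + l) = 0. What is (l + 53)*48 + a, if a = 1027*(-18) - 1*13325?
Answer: -29411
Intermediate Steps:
l = -3 (l = -3 + (⅙)*0 = -3 + 0 = -3)
a = -31811 (a = -18486 - 13325 = -31811)
(l + 53)*48 + a = (-3 + 53)*48 - 31811 = 50*48 - 31811 = 2400 - 31811 = -29411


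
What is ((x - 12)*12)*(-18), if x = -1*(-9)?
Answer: 648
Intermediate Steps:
x = 9
((x - 12)*12)*(-18) = ((9 - 12)*12)*(-18) = -3*12*(-18) = -36*(-18) = 648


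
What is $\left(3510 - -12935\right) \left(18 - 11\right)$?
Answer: $115115$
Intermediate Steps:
$\left(3510 - -12935\right) \left(18 - 11\right) = \left(3510 + 12935\right) \left(18 - 11\right) = 16445 \cdot 7 = 115115$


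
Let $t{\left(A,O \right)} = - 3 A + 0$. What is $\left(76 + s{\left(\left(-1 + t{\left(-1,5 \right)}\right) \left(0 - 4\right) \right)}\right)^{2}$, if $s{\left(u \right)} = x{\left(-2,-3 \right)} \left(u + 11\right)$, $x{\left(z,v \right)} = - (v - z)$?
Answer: $6241$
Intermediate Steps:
$t{\left(A,O \right)} = - 3 A$
$x{\left(z,v \right)} = z - v$
$s{\left(u \right)} = 11 + u$ ($s{\left(u \right)} = \left(-2 - -3\right) \left(u + 11\right) = \left(-2 + 3\right) \left(11 + u\right) = 1 \left(11 + u\right) = 11 + u$)
$\left(76 + s{\left(\left(-1 + t{\left(-1,5 \right)}\right) \left(0 - 4\right) \right)}\right)^{2} = \left(76 + \left(11 + \left(-1 - -3\right) \left(0 - 4\right)\right)\right)^{2} = \left(76 + \left(11 + \left(-1 + 3\right) \left(-4\right)\right)\right)^{2} = \left(76 + \left(11 + 2 \left(-4\right)\right)\right)^{2} = \left(76 + \left(11 - 8\right)\right)^{2} = \left(76 + 3\right)^{2} = 79^{2} = 6241$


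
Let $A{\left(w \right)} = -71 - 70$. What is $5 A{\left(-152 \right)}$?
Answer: $-705$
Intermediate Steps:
$A{\left(w \right)} = -141$
$5 A{\left(-152 \right)} = 5 \left(-141\right) = -705$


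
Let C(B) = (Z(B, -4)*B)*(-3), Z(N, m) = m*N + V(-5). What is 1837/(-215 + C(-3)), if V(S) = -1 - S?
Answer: -1837/71 ≈ -25.873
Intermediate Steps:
Z(N, m) = 4 + N*m (Z(N, m) = m*N + (-1 - 1*(-5)) = N*m + (-1 + 5) = N*m + 4 = 4 + N*m)
C(B) = -3*B*(4 - 4*B) (C(B) = ((4 + B*(-4))*B)*(-3) = ((4 - 4*B)*B)*(-3) = (B*(4 - 4*B))*(-3) = -3*B*(4 - 4*B))
1837/(-215 + C(-3)) = 1837/(-215 + 12*(-3)*(-1 - 3)) = 1837/(-215 + 12*(-3)*(-4)) = 1837/(-215 + 144) = 1837/(-71) = 1837*(-1/71) = -1837/71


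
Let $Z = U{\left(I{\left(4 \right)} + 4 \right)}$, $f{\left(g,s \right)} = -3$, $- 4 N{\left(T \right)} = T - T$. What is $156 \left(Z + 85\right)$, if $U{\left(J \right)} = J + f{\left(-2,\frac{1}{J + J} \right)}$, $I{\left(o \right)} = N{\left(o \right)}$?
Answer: $13416$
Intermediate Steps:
$N{\left(T \right)} = 0$ ($N{\left(T \right)} = - \frac{T - T}{4} = \left(- \frac{1}{4}\right) 0 = 0$)
$I{\left(o \right)} = 0$
$U{\left(J \right)} = -3 + J$ ($U{\left(J \right)} = J - 3 = -3 + J$)
$Z = 1$ ($Z = -3 + \left(0 + 4\right) = -3 + 4 = 1$)
$156 \left(Z + 85\right) = 156 \left(1 + 85\right) = 156 \cdot 86 = 13416$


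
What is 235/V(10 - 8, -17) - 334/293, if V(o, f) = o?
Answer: 68187/586 ≈ 116.36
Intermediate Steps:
235/V(10 - 8, -17) - 334/293 = 235/(10 - 8) - 334/293 = 235/2 - 334*1/293 = 235*(½) - 334/293 = 235/2 - 334/293 = 68187/586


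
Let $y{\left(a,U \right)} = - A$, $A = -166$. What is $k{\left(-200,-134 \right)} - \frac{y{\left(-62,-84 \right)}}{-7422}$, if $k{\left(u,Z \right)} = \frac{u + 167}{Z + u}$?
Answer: $\frac{150185}{1239474} \approx 0.12117$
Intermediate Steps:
$y{\left(a,U \right)} = 166$ ($y{\left(a,U \right)} = \left(-1\right) \left(-166\right) = 166$)
$k{\left(u,Z \right)} = \frac{167 + u}{Z + u}$
$k{\left(-200,-134 \right)} - \frac{y{\left(-62,-84 \right)}}{-7422} = \frac{167 - 200}{-134 - 200} - \frac{166}{-7422} = \frac{1}{-334} \left(-33\right) - 166 \left(- \frac{1}{7422}\right) = \left(- \frac{1}{334}\right) \left(-33\right) - - \frac{83}{3711} = \frac{33}{334} + \frac{83}{3711} = \frac{150185}{1239474}$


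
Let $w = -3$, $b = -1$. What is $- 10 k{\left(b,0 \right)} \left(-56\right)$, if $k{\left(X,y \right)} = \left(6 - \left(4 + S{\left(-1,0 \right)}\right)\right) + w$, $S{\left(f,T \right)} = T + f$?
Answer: $0$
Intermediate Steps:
$k{\left(X,y \right)} = 0$ ($k{\left(X,y \right)} = \left(6 - 3\right) - 3 = 3 - 3 = 0$)
$- 10 k{\left(b,0 \right)} \left(-56\right) = \left(-10\right) 0 \left(-56\right) = 0 \left(-56\right) = 0$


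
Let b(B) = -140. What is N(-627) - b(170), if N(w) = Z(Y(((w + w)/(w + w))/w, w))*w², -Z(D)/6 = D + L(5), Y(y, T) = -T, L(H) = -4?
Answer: -1469516062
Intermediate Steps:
Z(D) = 24 - 6*D (Z(D) = -6*(D - 4) = -6*(-4 + D) = 24 - 6*D)
N(w) = w²*(24 + 6*w) (N(w) = (24 - (-6)*w)*w² = (24 + 6*w)*w² = w²*(24 + 6*w))
N(-627) - b(170) = 6*(-627)²*(4 - 627) - 1*(-140) = 6*393129*(-623) + 140 = -1469516202 + 140 = -1469516062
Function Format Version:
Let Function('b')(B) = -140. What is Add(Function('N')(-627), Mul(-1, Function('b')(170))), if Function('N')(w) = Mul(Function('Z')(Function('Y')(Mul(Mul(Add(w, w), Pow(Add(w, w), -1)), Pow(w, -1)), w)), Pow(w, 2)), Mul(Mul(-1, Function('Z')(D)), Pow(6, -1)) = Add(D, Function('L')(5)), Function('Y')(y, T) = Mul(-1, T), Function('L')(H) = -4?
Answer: -1469516062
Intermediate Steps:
Function('Z')(D) = Add(24, Mul(-6, D)) (Function('Z')(D) = Mul(-6, Add(D, -4)) = Mul(-6, Add(-4, D)) = Add(24, Mul(-6, D)))
Function('N')(w) = Mul(Pow(w, 2), Add(24, Mul(6, w))) (Function('N')(w) = Mul(Add(24, Mul(-6, Mul(-1, w))), Pow(w, 2)) = Mul(Add(24, Mul(6, w)), Pow(w, 2)) = Mul(Pow(w, 2), Add(24, Mul(6, w))))
Add(Function('N')(-627), Mul(-1, Function('b')(170))) = Add(Mul(6, Pow(-627, 2), Add(4, -627)), Mul(-1, -140)) = Add(Mul(6, 393129, -623), 140) = Add(-1469516202, 140) = -1469516062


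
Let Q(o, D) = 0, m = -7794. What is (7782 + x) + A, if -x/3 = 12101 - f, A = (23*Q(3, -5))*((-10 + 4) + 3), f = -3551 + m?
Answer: -62556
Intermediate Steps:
f = -11345 (f = -3551 - 7794 = -11345)
A = 0 (A = (23*0)*((-10 + 4) + 3) = 0*(-6 + 3) = 0*(-3) = 0)
x = -70338 (x = -3*(12101 - 1*(-11345)) = -3*(12101 + 11345) = -3*23446 = -70338)
(7782 + x) + A = (7782 - 70338) + 0 = -62556 + 0 = -62556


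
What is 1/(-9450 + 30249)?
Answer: 1/20799 ≈ 4.8079e-5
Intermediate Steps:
1/(-9450 + 30249) = 1/20799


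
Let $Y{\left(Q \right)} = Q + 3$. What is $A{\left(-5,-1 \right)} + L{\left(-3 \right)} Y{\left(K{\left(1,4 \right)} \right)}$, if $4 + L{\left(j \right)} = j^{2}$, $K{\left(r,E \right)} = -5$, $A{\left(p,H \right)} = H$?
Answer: $-11$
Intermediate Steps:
$Y{\left(Q \right)} = 3 + Q$
$L{\left(j \right)} = -4 + j^{2}$
$A{\left(-5,-1 \right)} + L{\left(-3 \right)} Y{\left(K{\left(1,4 \right)} \right)} = -1 + \left(-4 + \left(-3\right)^{2}\right) \left(3 - 5\right) = -1 + \left(-4 + 9\right) \left(-2\right) = -1 + 5 \left(-2\right) = -1 - 10 = -11$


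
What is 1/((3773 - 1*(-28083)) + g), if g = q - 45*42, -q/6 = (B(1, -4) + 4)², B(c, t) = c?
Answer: 1/29816 ≈ 3.3539e-5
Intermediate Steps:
q = -150 (q = -6*(1 + 4)² = -6*5² = -6*25 = -150)
g = -2040 (g = -150 - 45*42 = -150 - 1890 = -2040)
1/((3773 - 1*(-28083)) + g) = 1/((3773 - 1*(-28083)) - 2040) = 1/((3773 + 28083) - 2040) = 1/(31856 - 2040) = 1/29816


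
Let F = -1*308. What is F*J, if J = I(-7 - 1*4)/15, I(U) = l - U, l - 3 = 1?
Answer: -308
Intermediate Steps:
l = 4 (l = 3 + 1 = 4)
F = -308
I(U) = 4 - U
J = 1 (J = (4 - (-7 - 1*4))/15 = (4 - (-7 - 4))*(1/15) = (4 - 1*(-11))*(1/15) = (4 + 11)*(1/15) = 15*(1/15) = 1)
F*J = -308*1 = -308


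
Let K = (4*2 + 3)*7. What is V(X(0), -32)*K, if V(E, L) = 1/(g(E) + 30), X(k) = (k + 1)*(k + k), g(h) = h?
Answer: 77/30 ≈ 2.5667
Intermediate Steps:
X(k) = 2*k*(1 + k) (X(k) = (1 + k)*(2*k) = 2*k*(1 + k))
V(E, L) = 1/(30 + E) (V(E, L) = 1/(E + 30) = 1/(30 + E))
K = 77 (K = (8 + 3)*7 = 11*7 = 77)
V(X(0), -32)*K = 77/(30 + 2*0*(1 + 0)) = 77/(30 + 2*0*1) = 77/(30 + 0) = 77/30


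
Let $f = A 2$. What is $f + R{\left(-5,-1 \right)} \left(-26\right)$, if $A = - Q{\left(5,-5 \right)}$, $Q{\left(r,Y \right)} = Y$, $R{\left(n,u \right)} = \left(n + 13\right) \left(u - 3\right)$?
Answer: $842$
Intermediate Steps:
$R{\left(n,u \right)} = \left(-3 + u\right) \left(13 + n\right)$ ($R{\left(n,u \right)} = \left(13 + n\right) \left(-3 + u\right) = \left(-3 + u\right) \left(13 + n\right)$)
$A = 5$ ($A = \left(-1\right) \left(-5\right) = 5$)
$f = 10$ ($f = 5 \cdot 2 = 10$)
$f + R{\left(-5,-1 \right)} \left(-26\right) = 10 + \left(-39 - -15 + 13 \left(-1\right) - -5\right) \left(-26\right) = 10 + \left(-39 + 15 - 13 + 5\right) \left(-26\right) = 10 - -832 = 10 + 832 = 842$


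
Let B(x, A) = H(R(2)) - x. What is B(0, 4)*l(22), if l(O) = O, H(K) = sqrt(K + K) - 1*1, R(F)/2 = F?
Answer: -22 + 44*sqrt(2) ≈ 40.225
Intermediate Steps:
R(F) = 2*F
H(K) = -1 + sqrt(2)*sqrt(K) (H(K) = sqrt(2*K) - 1 = sqrt(2)*sqrt(K) - 1 = -1 + sqrt(2)*sqrt(K))
B(x, A) = -1 - x + 2*sqrt(2) (B(x, A) = (-1 + sqrt(2)*sqrt(2*2)) - x = (-1 + sqrt(2)*sqrt(4)) - x = (-1 + sqrt(2)*2) - x = (-1 + 2*sqrt(2)) - x = -1 - x + 2*sqrt(2))
B(0, 4)*l(22) = (-1 - 1*0 + 2*sqrt(2))*22 = (-1 + 0 + 2*sqrt(2))*22 = (-1 + 2*sqrt(2))*22 = -22 + 44*sqrt(2)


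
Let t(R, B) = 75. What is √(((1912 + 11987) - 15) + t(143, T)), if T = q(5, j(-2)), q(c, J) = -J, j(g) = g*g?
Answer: 3*√1551 ≈ 118.15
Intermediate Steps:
j(g) = g²
T = -4 (T = -1*(-2)² = -1*4 = -4)
√(((1912 + 11987) - 15) + t(143, T)) = √(((1912 + 11987) - 15) + 75) = √((13899 - 15) + 75) = √(13884 + 75) = √13959 = 3*√1551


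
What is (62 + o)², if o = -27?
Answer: 1225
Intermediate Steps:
(62 + o)² = (62 - 27)² = 35² = 1225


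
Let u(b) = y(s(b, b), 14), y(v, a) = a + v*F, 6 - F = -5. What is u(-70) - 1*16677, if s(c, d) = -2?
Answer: -16685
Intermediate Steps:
F = 11 (F = 6 - 1*(-5) = 6 + 5 = 11)
y(v, a) = a + 11*v (y(v, a) = a + v*11 = a + 11*v)
u(b) = -8 (u(b) = 14 + 11*(-2) = 14 - 22 = -8)
u(-70) - 1*16677 = -8 - 1*16677 = -8 - 16677 = -16685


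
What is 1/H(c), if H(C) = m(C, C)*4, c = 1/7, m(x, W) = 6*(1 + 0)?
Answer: 1/24 ≈ 0.041667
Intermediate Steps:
m(x, W) = 6 (m(x, W) = 6*1 = 6)
c = 1/7 ≈ 0.14286
H(C) = 24 (H(C) = 6*4 = 24)
1/H(c) = 1/24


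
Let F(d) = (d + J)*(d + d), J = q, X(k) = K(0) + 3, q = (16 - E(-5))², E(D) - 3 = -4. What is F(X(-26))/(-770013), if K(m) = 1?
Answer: -2344/770013 ≈ -0.0030441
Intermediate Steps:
E(D) = -1 (E(D) = 3 - 4 = -1)
q = 289 (q = (16 - 1*(-1))² = (16 + 1)² = 17² = 289)
X(k) = 4 (X(k) = 1 + 3 = 4)
J = 289
F(d) = 2*d*(289 + d) (F(d) = (d + 289)*(d + d) = (289 + d)*(2*d) = 2*d*(289 + d))
F(X(-26))/(-770013) = (2*4*(289 + 4))/(-770013) = (2*4*293)*(-1/770013) = 2344*(-1/770013) = -2344/770013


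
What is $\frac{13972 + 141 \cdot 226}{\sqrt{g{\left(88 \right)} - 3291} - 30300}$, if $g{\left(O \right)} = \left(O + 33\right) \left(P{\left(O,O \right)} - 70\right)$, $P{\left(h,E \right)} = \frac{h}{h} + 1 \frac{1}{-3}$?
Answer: $- \frac{4166674200}{2754305041} - \frac{45838 i \sqrt{105123}}{2754305041} \approx -1.5128 - 0.0053959 i$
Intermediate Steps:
$P{\left(h,E \right)} = \frac{2}{3}$ ($P{\left(h,E \right)} = 1 + 1 \left(- \frac{1}{3}\right) = 1 - \frac{1}{3} = \frac{2}{3}$)
$g{\left(O \right)} = -2288 - \frac{208 O}{3}$ ($g{\left(O \right)} = \left(O + 33\right) \left(\frac{2}{3} - 70\right) = \left(33 + O\right) \left(- \frac{208}{3}\right) = -2288 - \frac{208 O}{3}$)
$\frac{13972 + 141 \cdot 226}{\sqrt{g{\left(88 \right)} - 3291} - 30300} = \frac{13972 + 141 \cdot 226}{\sqrt{\left(-2288 - \frac{18304}{3}\right) - 3291} - 30300} = \frac{13972 + 31866}{\sqrt{\left(-2288 - \frac{18304}{3}\right) - 3291} - 30300} = \frac{45838}{\sqrt{- \frac{25168}{3} - 3291} - 30300} = \frac{45838}{\sqrt{- \frac{35041}{3}} - 30300} = \frac{45838}{\frac{i \sqrt{105123}}{3} - 30300} = \frac{45838}{-30300 + \frac{i \sqrt{105123}}{3}}$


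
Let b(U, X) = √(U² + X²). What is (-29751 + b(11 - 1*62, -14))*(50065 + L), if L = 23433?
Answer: -2186638998 + 73498*√2797 ≈ -2.1828e+9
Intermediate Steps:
(-29751 + b(11 - 1*62, -14))*(50065 + L) = (-29751 + √((11 - 1*62)² + (-14)²))*(50065 + 23433) = (-29751 + √((11 - 62)² + 196))*73498 = (-29751 + √((-51)² + 196))*73498 = (-29751 + √(2601 + 196))*73498 = (-29751 + √2797)*73498 = -2186638998 + 73498*√2797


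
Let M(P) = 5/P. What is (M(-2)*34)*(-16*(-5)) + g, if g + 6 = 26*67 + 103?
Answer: -4961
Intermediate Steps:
g = 1839 (g = -6 + (26*67 + 103) = -6 + (1742 + 103) = -6 + 1845 = 1839)
(M(-2)*34)*(-16*(-5)) + g = ((5/(-2))*34)*(-16*(-5)) + 1839 = ((5*(-1/2))*34)*80 + 1839 = -5/2*34*80 + 1839 = -85*80 + 1839 = -6800 + 1839 = -4961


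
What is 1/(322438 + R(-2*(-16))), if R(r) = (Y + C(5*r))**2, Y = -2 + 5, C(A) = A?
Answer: 1/349007 ≈ 2.8653e-6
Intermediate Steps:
Y = 3
R(r) = (3 + 5*r)**2
1/(322438 + R(-2*(-16))) = 1/(322438 + (3 + 5*(-2*(-16)))**2) = 1/(322438 + (3 + 5*32)**2) = 1/(322438 + (3 + 160)**2) = 1/(322438 + 163**2) = 1/(322438 + 26569) = 1/349007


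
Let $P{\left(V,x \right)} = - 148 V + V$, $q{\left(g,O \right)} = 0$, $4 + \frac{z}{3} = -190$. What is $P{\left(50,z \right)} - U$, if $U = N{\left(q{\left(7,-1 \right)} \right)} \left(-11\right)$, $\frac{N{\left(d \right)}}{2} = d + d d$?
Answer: $-7350$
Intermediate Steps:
$z = -582$ ($z = -12 + 3 \left(-190\right) = -12 - 570 = -582$)
$N{\left(d \right)} = 2 d + 2 d^{2}$ ($N{\left(d \right)} = 2 \left(d + d d\right) = 2 \left(d + d^{2}\right) = 2 d + 2 d^{2}$)
$P{\left(V,x \right)} = - 147 V$
$U = 0$ ($U = 2 \cdot 0 \left(1 + 0\right) \left(-11\right) = 2 \cdot 0 \cdot 1 \left(-11\right) = 0 \left(-11\right) = 0$)
$P{\left(50,z \right)} - U = \left(-147\right) 50 - 0 = -7350 + 0 = -7350$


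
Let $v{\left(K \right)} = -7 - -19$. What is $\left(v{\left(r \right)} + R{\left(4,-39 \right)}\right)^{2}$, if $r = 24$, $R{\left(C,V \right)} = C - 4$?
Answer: $144$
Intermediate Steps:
$R{\left(C,V \right)} = -4 + C$
$v{\left(K \right)} = 12$ ($v{\left(K \right)} = -7 + 19 = 12$)
$\left(v{\left(r \right)} + R{\left(4,-39 \right)}\right)^{2} = \left(12 + \left(-4 + 4\right)\right)^{2} = \left(12 + 0\right)^{2} = 12^{2} = 144$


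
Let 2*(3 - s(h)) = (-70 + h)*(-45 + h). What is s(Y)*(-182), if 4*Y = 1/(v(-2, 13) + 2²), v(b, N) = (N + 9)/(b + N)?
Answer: 164544835/576 ≈ 2.8567e+5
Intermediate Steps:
v(b, N) = (9 + N)/(N + b)
Y = 1/24 (Y = 1/(4*((9 + 13)/(13 - 2) + 2²)) = 1/(4*(22/11 + 4)) = 1/(4*((1/11)*22 + 4)) = 1/(4*(2 + 4)) = (¼)/6 = (¼)*(⅙) = 1/24 ≈ 0.041667)
s(h) = 3 - (-70 + h)*(-45 + h)/2
s(Y)*(-182) = (-1572 - (1/24)²/2 + (115/2)*(1/24))*(-182) = (-1572 - ½*1/576 + 115/48)*(-182) = (-1572 - 1/1152 + 115/48)*(-182) = -1808185/1152*(-182) = 164544835/576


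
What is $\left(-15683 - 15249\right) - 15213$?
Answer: $-46145$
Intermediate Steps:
$\left(-15683 - 15249\right) - 15213 = -30932 - 15213 = -46145$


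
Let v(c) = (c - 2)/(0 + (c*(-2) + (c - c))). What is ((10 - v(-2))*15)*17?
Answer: 2805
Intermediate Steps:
v(c) = -(-2 + c)/(2*c) (v(c) = (-2 + c)/(0 + (-2*c + 0)) = (-2 + c)/(0 - 2*c) = (-2 + c)/((-2*c)) = (-2 + c)*(-1/(2*c)) = -(-2 + c)/(2*c))
((10 - v(-2))*15)*17 = ((10 - (2 - 1*(-2))/(2*(-2)))*15)*17 = ((10 - (-1)*(2 + 2)/(2*2))*15)*17 = ((10 - (-1)*4/(2*2))*15)*17 = ((10 - 1*(-1))*15)*17 = ((10 + 1)*15)*17 = (11*15)*17 = 165*17 = 2805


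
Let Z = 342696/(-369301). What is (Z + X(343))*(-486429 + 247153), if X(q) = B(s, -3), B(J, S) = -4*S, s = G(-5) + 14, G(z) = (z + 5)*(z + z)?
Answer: -978379464816/369301 ≈ -2.6493e+6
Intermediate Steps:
G(z) = 2*z*(5 + z) (G(z) = (5 + z)*(2*z) = 2*z*(5 + z))
s = 14 (s = 2*(-5)*(5 - 5) + 14 = 2*(-5)*0 + 14 = 0 + 14 = 14)
X(q) = 12 (X(q) = -4*(-3) = 12)
Z = -342696/369301 (Z = 342696*(-1/369301) = -342696/369301 ≈ -0.92796)
(Z + X(343))*(-486429 + 247153) = (-342696/369301 + 12)*(-486429 + 247153) = (4088916/369301)*(-239276) = -978379464816/369301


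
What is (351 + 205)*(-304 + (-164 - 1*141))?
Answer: -338604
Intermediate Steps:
(351 + 205)*(-304 + (-164 - 1*141)) = 556*(-304 + (-164 - 141)) = 556*(-304 - 305) = 556*(-609) = -338604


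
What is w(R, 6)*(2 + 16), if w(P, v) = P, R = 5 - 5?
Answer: 0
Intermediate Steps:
R = 0
w(R, 6)*(2 + 16) = 0*(2 + 16) = 0*18 = 0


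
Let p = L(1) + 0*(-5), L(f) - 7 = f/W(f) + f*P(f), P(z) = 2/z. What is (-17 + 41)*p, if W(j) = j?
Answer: 240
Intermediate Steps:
L(f) = 10 (L(f) = 7 + (f/f + f*(2/f)) = 7 + (1 + 2) = 7 + 3 = 10)
p = 10 (p = 10 + 0*(-5) = 10 + 0 = 10)
(-17 + 41)*p = (-17 + 41)*10 = 24*10 = 240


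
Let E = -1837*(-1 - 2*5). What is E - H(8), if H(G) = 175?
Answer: 20032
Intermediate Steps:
E = 20207 (E = -1837*(-1 - 10) = -1837*(-11) = 20207)
E - H(8) = 20207 - 1*175 = 20207 - 175 = 20032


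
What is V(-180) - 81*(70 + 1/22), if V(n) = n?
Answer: -128781/22 ≈ -5853.7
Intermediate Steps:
V(-180) - 81*(70 + 1/22) = -180 - 81*(70 + 1/22) = -180 - 81*1541/22 = -180 - 1*124821/22 = -180 - 124821/22 = -128781/22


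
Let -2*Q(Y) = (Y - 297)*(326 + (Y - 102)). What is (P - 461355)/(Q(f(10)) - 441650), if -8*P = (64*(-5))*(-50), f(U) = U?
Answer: 463355/408071 ≈ 1.1355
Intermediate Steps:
P = -2000 (P = -64*(-5)*(-50)/8 = -(-40)*(-50) = -⅛*16000 = -2000)
Q(Y) = -(-297 + Y)*(224 + Y)/2 (Q(Y) = -(Y - 297)*(326 + (Y - 102))/2 = -(-297 + Y)*(326 + (-102 + Y))/2 = -(-297 + Y)*(224 + Y)/2)
(P - 461355)/(Q(f(10)) - 441650) = (-2000 - 461355)/((33264 - ½*10² + (73/2)*10) - 441650) = -463355/((33264 - ½*100 + 365) - 441650) = -463355/((33264 - 50 + 365) - 441650) = -463355/(33579 - 441650) = -463355/(-408071) = -463355*(-1/408071) = 463355/408071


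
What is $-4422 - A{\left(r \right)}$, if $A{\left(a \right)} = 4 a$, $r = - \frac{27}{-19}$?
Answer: $- \frac{84126}{19} \approx -4427.7$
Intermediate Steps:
$r = \frac{27}{19}$ ($r = \left(-27\right) \left(- \frac{1}{19}\right) = \frac{27}{19} \approx 1.4211$)
$-4422 - A{\left(r \right)} = -4422 - 4 \cdot \frac{27}{19} = -4422 - \frac{108}{19} = - \frac{84126}{19}$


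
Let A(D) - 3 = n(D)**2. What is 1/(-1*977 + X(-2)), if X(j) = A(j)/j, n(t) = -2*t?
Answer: -2/1973 ≈ -0.0010137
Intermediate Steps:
A(D) = 3 + 4*D**2 (A(D) = 3 + (-2*D)**2 = 3 + 4*D**2)
X(j) = (3 + 4*j**2)/j
1/(-1*977 + X(-2)) = 1/(-1*977 + (3/(-2) + 4*(-2))) = 1/(-977 + (3*(-1/2) - 8)) = 1/(-977 + (-3/2 - 8)) = 1/(-977 - 19/2) = 1/(-1973/2) = -2/1973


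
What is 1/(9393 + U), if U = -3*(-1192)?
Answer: 1/12969 ≈ 7.7107e-5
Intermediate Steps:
U = 3576
1/(9393 + U) = 1/(9393 + 3576) = 1/12969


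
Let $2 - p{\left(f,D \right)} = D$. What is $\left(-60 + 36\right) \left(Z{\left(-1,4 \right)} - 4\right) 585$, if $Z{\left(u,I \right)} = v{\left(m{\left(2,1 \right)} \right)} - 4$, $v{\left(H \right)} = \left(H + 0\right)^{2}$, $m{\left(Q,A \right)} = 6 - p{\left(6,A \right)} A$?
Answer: $-238680$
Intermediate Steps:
$p{\left(f,D \right)} = 2 - D$
$m{\left(Q,A \right)} = 6 - A \left(2 - A\right)$ ($m{\left(Q,A \right)} = 6 - \left(2 - A\right) A = 6 - A \left(2 - A\right)$)
$v{\left(H \right)} = H^{2}$
$Z{\left(u,I \right)} = 21$ ($Z{\left(u,I \right)} = \left(6 + 1 \left(-2 + 1\right)\right)^{2} - 4 = \left(6 + 1 \left(-1\right)\right)^{2} - 4 = \left(6 - 1\right)^{2} - 4 = 5^{2} - 4 = 25 - 4 = 21$)
$\left(-60 + 36\right) \left(Z{\left(-1,4 \right)} - 4\right) 585 = \left(-60 + 36\right) \left(21 - 4\right) 585 = \left(-24\right) 17 \cdot 585 = \left(-408\right) 585 = -238680$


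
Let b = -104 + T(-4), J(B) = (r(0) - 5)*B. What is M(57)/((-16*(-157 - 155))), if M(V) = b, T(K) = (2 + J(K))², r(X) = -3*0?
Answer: 95/1248 ≈ 0.076122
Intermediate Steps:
r(X) = 0
J(B) = -5*B (J(B) = (0 - 5)*B = -5*B)
T(K) = (2 - 5*K)²
b = 380 (b = -104 + (2 - 5*(-4))² = -104 + (2 + 20)² = -104 + 22² = -104 + 484 = 380)
M(V) = 380
M(57)/((-16*(-157 - 155))) = 380/((-16*(-157 - 155))) = 380/((-16*(-312))) = 380/4992 = 380*(1/4992) = 95/1248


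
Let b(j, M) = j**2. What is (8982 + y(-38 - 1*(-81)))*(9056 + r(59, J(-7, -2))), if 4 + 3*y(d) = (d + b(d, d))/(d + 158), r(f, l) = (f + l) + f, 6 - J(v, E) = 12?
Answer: 16555067104/201 ≈ 8.2364e+7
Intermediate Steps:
J(v, E) = -6 (J(v, E) = 6 - 1*12 = 6 - 12 = -6)
r(f, l) = l + 2*f
y(d) = -4/3 + (d + d**2)/(3*(158 + d)) (y(d) = -4/3 + ((d + d**2)/(d + 158))/3 = -4/3 + ((d + d**2)/(158 + d))/3 = -4/3 + (d + d**2)/(3*(158 + d)))
(8982 + y(-38 - 1*(-81)))*(9056 + r(59, J(-7, -2))) = (8982 + (-632 + (-38 - 1*(-81))**2 - 3*(-38 - 1*(-81)))/(3*(158 + (-38 - 1*(-81)))))*(9056 + (-6 + 2*59)) = (8982 + (-632 + (-38 + 81)**2 - 3*(-38 + 81))/(3*(158 + (-38 + 81))))*(9056 + (-6 + 118)) = (8982 + (-632 + 43**2 - 3*43)/(3*(158 + 43)))*(9056 + 112) = (8982 + (1/3)*(-632 + 1849 - 129)/201)*9168 = (8982 + (1/3)*(1/201)*1088)*9168 = (8982 + 1088/603)*9168 = (5417234/603)*9168 = 16555067104/201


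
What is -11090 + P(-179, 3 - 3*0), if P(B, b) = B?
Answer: -11269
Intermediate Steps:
-11090 + P(-179, 3 - 3*0) = -11090 - 179 = -11269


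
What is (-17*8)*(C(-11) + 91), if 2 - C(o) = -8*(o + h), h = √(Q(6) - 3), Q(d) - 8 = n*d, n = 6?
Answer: -680 - 1088*√41 ≈ -7646.6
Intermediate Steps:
Q(d) = 8 + 6*d
h = √41 (h = √((8 + 6*6) - 3) = √((8 + 36) - 3) = √(44 - 3) = √41 ≈ 6.4031)
C(o) = 2 + 8*o + 8*√41 (C(o) = 2 - (-8)*(o + √41) = 2 - (-8*o - 8*√41) = 2 + (8*o + 8*√41) = 2 + 8*o + 8*√41)
(-17*8)*(C(-11) + 91) = (-17*8)*((2 + 8*(-11) + 8*√41) + 91) = -136*((2 - 88 + 8*√41) + 91) = -136*((-86 + 8*√41) + 91) = -136*(5 + 8*√41) = -680 - 1088*√41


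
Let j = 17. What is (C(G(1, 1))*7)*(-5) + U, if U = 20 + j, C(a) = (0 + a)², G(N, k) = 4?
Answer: -523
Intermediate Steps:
C(a) = a²
U = 37 (U = 20 + 17 = 37)
(C(G(1, 1))*7)*(-5) + U = (4²*7)*(-5) + 37 = (16*7)*(-5) + 37 = 112*(-5) + 37 = -560 + 37 = -523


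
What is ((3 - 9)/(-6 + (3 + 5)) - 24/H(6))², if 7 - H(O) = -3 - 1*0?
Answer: 729/25 ≈ 29.160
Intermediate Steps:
H(O) = 10 (H(O) = 7 - (-3 - 1*0) = 7 - (-3 + 0) = 7 - 1*(-3) = 7 + 3 = 10)
((3 - 9)/(-6 + (3 + 5)) - 24/H(6))² = ((3 - 9)/(-6 + (3 + 5)) - 24/10)² = (-6/(-6 + 8) - 24*⅒)² = (-6/2 - 12/5)² = (-6*½ - 12/5)² = (-3 - 12/5)² = (-27/5)² = 729/25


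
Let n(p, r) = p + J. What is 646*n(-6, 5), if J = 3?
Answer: -1938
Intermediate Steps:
n(p, r) = 3 + p (n(p, r) = p + 3 = 3 + p)
646*n(-6, 5) = 646*(3 - 6) = 646*(-3) = -1938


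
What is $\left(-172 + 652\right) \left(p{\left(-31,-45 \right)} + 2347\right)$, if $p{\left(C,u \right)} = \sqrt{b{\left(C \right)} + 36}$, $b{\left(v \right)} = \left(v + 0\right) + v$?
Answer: $1126560 + 480 i \sqrt{26} \approx 1.1266 \cdot 10^{6} + 2447.5 i$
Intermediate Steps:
$b{\left(v \right)} = 2 v$ ($b{\left(v \right)} = v + v = 2 v$)
$p{\left(C,u \right)} = \sqrt{36 + 2 C}$ ($p{\left(C,u \right)} = \sqrt{2 C + 36} = \sqrt{36 + 2 C}$)
$\left(-172 + 652\right) \left(p{\left(-31,-45 \right)} + 2347\right) = \left(-172 + 652\right) \left(\sqrt{36 + 2 \left(-31\right)} + 2347\right) = 480 \left(\sqrt{36 - 62} + 2347\right) = 480 \left(\sqrt{-26} + 2347\right) = 480 \left(i \sqrt{26} + 2347\right) = 480 \left(2347 + i \sqrt{26}\right) = 1126560 + 480 i \sqrt{26}$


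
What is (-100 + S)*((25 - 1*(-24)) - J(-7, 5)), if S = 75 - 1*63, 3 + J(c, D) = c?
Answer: -5192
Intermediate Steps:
J(c, D) = -3 + c
S = 12 (S = 75 - 63 = 12)
(-100 + S)*((25 - 1*(-24)) - J(-7, 5)) = (-100 + 12)*((25 - 1*(-24)) - (-3 - 7)) = -88*((25 + 24) - 1*(-10)) = -88*(49 + 10) = -88*59 = -5192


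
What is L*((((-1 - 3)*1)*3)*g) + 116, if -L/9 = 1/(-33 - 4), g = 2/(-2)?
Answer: 4400/37 ≈ 118.92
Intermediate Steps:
g = -1 (g = 2*(-1/2) = -1)
L = 9/37 (L = -9/(-33 - 4) = -9/(-37) = -9*(-1/37) = 9/37 ≈ 0.24324)
L*((((-1 - 3)*1)*3)*g) + 116 = 9*((((-1 - 3)*1)*3)*(-1))/37 + 116 = 9*((-4*1*3)*(-1))/37 + 116 = 9*(-4*3*(-1))/37 + 116 = 9*(-12*(-1))/37 + 116 = (9/37)*12 + 116 = 108/37 + 116 = 4400/37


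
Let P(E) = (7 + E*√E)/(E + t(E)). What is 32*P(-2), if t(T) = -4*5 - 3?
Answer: -224/25 + 64*I*√2/25 ≈ -8.96 + 3.6204*I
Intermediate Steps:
t(T) = -23 (t(T) = -20 - 3 = -23)
P(E) = (7 + E^(3/2))/(-23 + E) (P(E) = (7 + E*√E)/(E - 23) = (7 + E^(3/2))/(-23 + E))
32*P(-2) = 32*((7 + (-2)^(3/2))/(-23 - 2)) = 32*((7 - 2*I*√2)/(-25)) = 32*(-(7 - 2*I*√2)/25) = 32*(-7/25 + 2*I*√2/25) = -224/25 + 64*I*√2/25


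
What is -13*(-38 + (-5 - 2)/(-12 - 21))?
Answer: 16211/33 ≈ 491.24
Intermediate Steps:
-13*(-38 + (-5 - 2)/(-12 - 21)) = -13*(-38 - 7/(-33)) = -13*(-38 - 7*(-1/33)) = -13*(-38 + 7/33) = -13*(-1247/33) = 16211/33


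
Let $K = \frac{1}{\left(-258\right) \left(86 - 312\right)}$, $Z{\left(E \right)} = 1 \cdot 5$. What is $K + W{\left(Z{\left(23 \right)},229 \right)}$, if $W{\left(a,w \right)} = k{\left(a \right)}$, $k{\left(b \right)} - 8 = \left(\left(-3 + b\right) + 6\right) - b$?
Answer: $\frac{641389}{58308} \approx 11.0$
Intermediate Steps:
$Z{\left(E \right)} = 5$
$k{\left(b \right)} = 11$ ($k{\left(b \right)} = 8 + \left(\left(\left(-3 + b\right) + 6\right) - b\right) = 8 + \left(\left(3 + b\right) - b\right) = 8 + 3 = 11$)
$W{\left(a,w \right)} = 11$
$K = \frac{1}{58308}$ ($K = \frac{1}{\left(-258\right) \left(-226\right)} = \frac{1}{58308} \approx 1.715 \cdot 10^{-5}$)
$K + W{\left(Z{\left(23 \right)},229 \right)} = \frac{1}{58308} + 11 = \frac{641389}{58308}$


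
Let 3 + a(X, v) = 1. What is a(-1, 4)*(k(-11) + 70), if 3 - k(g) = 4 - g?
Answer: -116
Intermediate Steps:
a(X, v) = -2 (a(X, v) = -3 + 1 = -2)
k(g) = -1 + g (k(g) = 3 - (4 - g) = 3 + (-4 + g) = -1 + g)
a(-1, 4)*(k(-11) + 70) = -2*((-1 - 11) + 70) = -2*(-12 + 70) = -2*58 = -116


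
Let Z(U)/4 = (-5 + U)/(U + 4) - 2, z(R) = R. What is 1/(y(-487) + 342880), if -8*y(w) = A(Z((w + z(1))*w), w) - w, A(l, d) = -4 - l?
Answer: 946744/324561949661 ≈ 2.9170e-6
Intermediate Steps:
Z(U) = -8 + 4*(-5 + U)/(4 + U) (Z(U) = 4*((-5 + U)/(U + 4) - 2) = 4*((-5 + U)/(4 + U) - 2) = 4*(-2 + (-5 + U)/(4 + U)) = -8 + 4*(-5 + U)/(4 + U))
y(w) = ½ + w/8 + (-13 - w*(1 + w))/(2*(4 + w*(1 + w))) (y(w) = -((-4 - 4*(-13 - (w + 1)*w)/(4 + (w + 1)*w)) - w)/8 = -((-4 - 4*(-13 - (1 + w)*w)/(4 + (1 + w)*w)) - w)/8 = -((-4 - 4*(-13 - w*(1 + w))/(4 + w*(1 + w))) - w)/8 = -(-4 - w - 4*(-13 - w*(1 + w))/(4 + w*(1 + w)))/8 = ½ + w/8 + (-13 - w*(1 + w))/(2*(4 + w*(1 + w))))
1/(y(-487) + 342880) = 1/((-36 + (-487)² + (-487)³ + 4*(-487))/(8*(4 - 487 + (-487)²)) + 342880) = 1/((-36 + 237169 - 115501303 - 1948)/(8*(4 - 487 + 237169)) + 342880) = 1/((⅛)*(-115266118)/236686 + 342880) = 1/((⅛)*(1/236686)*(-115266118) + 342880) = 1/(-57633059/946744 + 342880) = 1/(324561949661/946744) = 946744/324561949661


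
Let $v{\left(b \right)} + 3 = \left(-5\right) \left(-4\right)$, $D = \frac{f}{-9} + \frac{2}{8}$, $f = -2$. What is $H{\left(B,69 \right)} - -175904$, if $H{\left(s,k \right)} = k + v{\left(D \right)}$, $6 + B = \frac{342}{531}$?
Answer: $175990$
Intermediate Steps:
$D = \frac{17}{36}$ ($D = - \frac{2}{-9} + \frac{2}{8} = \left(-2\right) \left(- \frac{1}{9}\right) + 2 \cdot \frac{1}{8} = \frac{2}{9} + \frac{1}{4} = \frac{17}{36} \approx 0.47222$)
$B = - \frac{316}{59}$ ($B = -6 + \frac{342}{531} = -6 + 342 \cdot \frac{1}{531} = -6 + \frac{38}{59} = - \frac{316}{59} \approx -5.3559$)
$v{\left(b \right)} = 17$ ($v{\left(b \right)} = -3 - -20 = -3 + 20 = 17$)
$H{\left(s,k \right)} = 17 + k$ ($H{\left(s,k \right)} = k + 17 = 17 + k$)
$H{\left(B,69 \right)} - -175904 = \left(17 + 69\right) - -175904 = 86 + 175904 = 175990$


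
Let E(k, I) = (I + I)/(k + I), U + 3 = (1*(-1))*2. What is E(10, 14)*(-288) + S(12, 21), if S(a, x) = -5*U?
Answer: -311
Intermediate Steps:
U = -5 (U = -3 + (1*(-1))*2 = -3 - 1*2 = -3 - 2 = -5)
S(a, x) = 25 (S(a, x) = -5*(-5) = 25)
E(k, I) = 2*I/(I + k) (E(k, I) = (2*I)/(I + k) = 2*I/(I + k))
E(10, 14)*(-288) + S(12, 21) = (2*14/(14 + 10))*(-288) + 25 = (2*14/24)*(-288) + 25 = (2*14*(1/24))*(-288) + 25 = (7/6)*(-288) + 25 = -336 + 25 = -311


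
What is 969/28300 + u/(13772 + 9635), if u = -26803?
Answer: -735843517/662418100 ≈ -1.1108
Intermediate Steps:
969/28300 + u/(13772 + 9635) = 969/28300 - 26803/(13772 + 9635) = 969*(1/28300) - 26803/23407 = 969/28300 - 26803*1/23407 = 969/28300 - 26803/23407 = -735843517/662418100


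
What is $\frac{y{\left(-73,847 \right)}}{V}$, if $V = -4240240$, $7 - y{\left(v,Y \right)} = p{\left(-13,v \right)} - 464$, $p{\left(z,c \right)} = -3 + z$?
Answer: $- \frac{487}{4240240} \approx -0.00011485$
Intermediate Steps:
$y{\left(v,Y \right)} = 487$ ($y{\left(v,Y \right)} = 7 - \left(\left(-3 - 13\right) - 464\right) = 7 - \left(-16 - 464\right) = 7 - -480 = 7 + 480 = 487$)
$\frac{y{\left(-73,847 \right)}}{V} = \frac{487}{-4240240} = 487 \left(- \frac{1}{4240240}\right) = - \frac{487}{4240240}$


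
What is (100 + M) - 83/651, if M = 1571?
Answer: 1087738/651 ≈ 1670.9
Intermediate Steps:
(100 + M) - 83/651 = (100 + 1571) - 83/651 = 1671 - 83*1/651 = 1671 - 83/651 = 1087738/651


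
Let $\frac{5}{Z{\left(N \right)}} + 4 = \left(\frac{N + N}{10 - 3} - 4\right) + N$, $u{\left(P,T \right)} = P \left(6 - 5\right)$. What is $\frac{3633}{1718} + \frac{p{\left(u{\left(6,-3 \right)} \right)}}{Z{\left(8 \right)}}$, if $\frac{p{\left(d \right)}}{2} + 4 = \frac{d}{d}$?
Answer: $- \frac{37773}{60130} \approx -0.62819$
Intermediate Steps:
$u{\left(P,T \right)} = P$ ($u{\left(P,T \right)} = P 1 = P$)
$p{\left(d \right)} = -6$ ($p{\left(d \right)} = -8 + 2 \frac{d}{d} = -8 + 2 \cdot 1 = -8 + 2 = -6$)
$Z{\left(N \right)} = \frac{5}{-8 + \frac{9 N}{7}}$ ($Z{\left(N \right)} = \frac{5}{-4 + \left(\left(\frac{N + N}{10 - 3} - 4\right) + N\right)} = \frac{5}{-4 + \left(\left(\frac{2 N}{7} - 4\right) + N\right)} = \frac{5}{-4 + \left(\left(-4 + \frac{2 N}{7}\right) + N\right)} = \frac{5}{-4 + \left(-4 + \frac{9 N}{7}\right)} = \frac{5}{-8 + \frac{9 N}{7}}$)
$\frac{3633}{1718} + \frac{p{\left(u{\left(6,-3 \right)} \right)}}{Z{\left(8 \right)}} = \frac{3633}{1718} - \frac{6}{35 \frac{1}{-56 + 9 \cdot 8}} = 3633 \cdot \frac{1}{1718} - \frac{6}{35 \frac{1}{-56 + 72}} = \frac{3633}{1718} - \frac{6}{35 \cdot \frac{1}{16}} = \frac{3633}{1718} - \frac{6}{\frac{35}{16}} = \frac{3633}{1718} - \frac{96}{35} = - \frac{37773}{60130}$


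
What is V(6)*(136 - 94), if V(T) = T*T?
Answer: 1512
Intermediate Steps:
V(T) = T²
V(6)*(136 - 94) = 6²*(136 - 94) = 36*42 = 1512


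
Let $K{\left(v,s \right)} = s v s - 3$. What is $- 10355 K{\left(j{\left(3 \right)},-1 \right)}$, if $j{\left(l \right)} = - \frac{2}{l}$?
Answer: $\frac{113905}{3} \approx 37968.0$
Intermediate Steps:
$K{\left(v,s \right)} = -3 + v s^{2}$ ($K{\left(v,s \right)} = v s^{2} - 3 = -3 + v s^{2}$)
$- 10355 K{\left(j{\left(3 \right)},-1 \right)} = - 10355 \left(-3 + - \frac{2}{3} \left(-1\right)^{2}\right) = - 10355 \left(-3 + \left(-2\right) \frac{1}{3} \cdot 1\right) = - 10355 \left(-3 - \frac{2}{3}\right) = \left(-10355\right) \left(- \frac{11}{3}\right) = \frac{113905}{3}$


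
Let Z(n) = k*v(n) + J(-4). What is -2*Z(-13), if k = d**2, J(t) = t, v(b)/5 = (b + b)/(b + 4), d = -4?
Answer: -4088/9 ≈ -454.22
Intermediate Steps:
v(b) = 10*b/(4 + b) (v(b) = 5*((b + b)/(b + 4)) = 5*((2*b)/(4 + b)) = 5*(2*b/(4 + b)) = 10*b/(4 + b))
k = 16 (k = (-4)**2 = 16)
Z(n) = -4 + 160*n/(4 + n) (Z(n) = 16*(10*n/(4 + n)) - 4 = 160*n/(4 + n) - 4 = -4 + 160*n/(4 + n))
-2*Z(-13) = -8*(-4 + 39*(-13))/(4 - 13) = -8*(-4 - 507)/(-9) = -8*(-1)*(-511)/9 = -2*2044/9 = -4088/9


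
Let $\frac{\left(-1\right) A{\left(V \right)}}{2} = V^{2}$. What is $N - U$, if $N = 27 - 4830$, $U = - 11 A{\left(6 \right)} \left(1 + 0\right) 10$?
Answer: $-12723$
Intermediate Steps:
$A{\left(V \right)} = - 2 V^{2}$
$U = 7920$ ($U = - 11 - 2 \cdot 6^{2} \left(1 + 0\right) 10 = - 11 \left(-2\right) 36 \cdot 1 \cdot 10 = - 11 \left(\left(-72\right) 1\right) 10 = \left(-11\right) \left(-72\right) 10 = 792 \cdot 10 = 7920$)
$N = -4803$ ($N = 27 - 4830 = -4803$)
$N - U = -4803 - 7920 = -12723$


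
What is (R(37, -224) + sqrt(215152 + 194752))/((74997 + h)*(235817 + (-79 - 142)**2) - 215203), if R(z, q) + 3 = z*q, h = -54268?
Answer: -8291/5900460479 + 4*sqrt(25619)/5900460479 ≈ -1.2966e-6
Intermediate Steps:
R(z, q) = -3 + q*z (R(z, q) = -3 + z*q = -3 + q*z)
(R(37, -224) + sqrt(215152 + 194752))/((74997 + h)*(235817 + (-79 - 142)**2) - 215203) = ((-3 - 224*37) + sqrt(215152 + 194752))/((74997 - 54268)*(235817 + (-79 - 142)**2) - 215203) = ((-3 - 8288) + sqrt(409904))/(20729*(235817 + (-221)**2) - 215203) = (-8291 + 4*sqrt(25619))/(20729*(235817 + 48841) - 215203) = (-8291 + 4*sqrt(25619))/(20729*284658 - 215203) = (-8291 + 4*sqrt(25619))/(5900675682 - 215203) = (-8291 + 4*sqrt(25619))/5900460479 = (-8291 + 4*sqrt(25619))*(1/5900460479) = -8291/5900460479 + 4*sqrt(25619)/5900460479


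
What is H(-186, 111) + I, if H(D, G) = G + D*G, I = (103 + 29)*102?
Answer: -7071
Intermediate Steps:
I = 13464 (I = 132*102 = 13464)
H(-186, 111) + I = 111*(1 - 186) + 13464 = 111*(-185) + 13464 = -20535 + 13464 = -7071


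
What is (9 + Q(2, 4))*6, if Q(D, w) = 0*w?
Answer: 54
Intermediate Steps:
Q(D, w) = 0
(9 + Q(2, 4))*6 = (9 + 0)*6 = 9*6 = 54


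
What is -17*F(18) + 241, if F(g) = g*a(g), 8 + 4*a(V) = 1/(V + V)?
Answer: 6807/8 ≈ 850.88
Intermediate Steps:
a(V) = -2 + 1/(8*V) (a(V) = -2 + 1/(4*(V + V)) = -2 + 1/(4*((2*V))) = -2 + (1/(2*V))/4 = -2 + 1/(8*V))
F(g) = g*(-2 + 1/(8*g))
-17*F(18) + 241 = -17*(⅛ - 2*18) + 241 = -17*(⅛ - 36) + 241 = -17*(-287/8) + 241 = 4879/8 + 241 = 6807/8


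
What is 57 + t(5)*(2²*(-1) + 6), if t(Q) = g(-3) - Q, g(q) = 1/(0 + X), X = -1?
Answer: 45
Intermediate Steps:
g(q) = -1 (g(q) = 1/(0 - 1) = 1/(-1) = -1)
t(Q) = -1 - Q
57 + t(5)*(2²*(-1) + 6) = 57 + (-1 - 1*5)*(2²*(-1) + 6) = 57 + (-1 - 5)*(4*(-1) + 6) = 57 - 6*(-4 + 6) = 57 - 6*2 = 57 - 12 = 45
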